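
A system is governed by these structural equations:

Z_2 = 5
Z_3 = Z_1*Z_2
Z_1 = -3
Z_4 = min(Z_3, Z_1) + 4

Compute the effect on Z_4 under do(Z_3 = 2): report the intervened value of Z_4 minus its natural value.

12

The intervention breaks the incoming arrows to Z_3: Z_3 = Z_1*Z_2 no longer applies, and Z_3 = 2.
Z_4 = min(Z_3, Z_1) + 4  [with Z_3=2, Z_1=-3]  = 1
Without intervention: Z_3 = Z_1*Z_2  [with Z_1=-3, Z_2=5]  = -15; Z_4 = min(Z_3, Z_1) + 4  [with Z_3=-15, Z_1=-3]  = -11.
Change = 1 − (-11) = 12.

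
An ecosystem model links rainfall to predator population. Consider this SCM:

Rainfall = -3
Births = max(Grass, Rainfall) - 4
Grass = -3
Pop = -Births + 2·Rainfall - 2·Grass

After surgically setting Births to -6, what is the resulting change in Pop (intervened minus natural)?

The intervention breaks the incoming arrows to Births: Births = max(Grass, Rainfall) - 4 no longer applies, and Births = -6.
Pop = -Births + 2·Rainfall - 2·Grass  [with Births=-6, Rainfall=-3, Grass=-3]  = 6
Without intervention: Births = max(Grass, Rainfall) - 4  [with Grass=-3, Rainfall=-3]  = -7; Pop = -Births + 2·Rainfall - 2·Grass  [with Births=-7, Rainfall=-3, Grass=-3]  = 7.
Change = 6 − 7 = -1.

-1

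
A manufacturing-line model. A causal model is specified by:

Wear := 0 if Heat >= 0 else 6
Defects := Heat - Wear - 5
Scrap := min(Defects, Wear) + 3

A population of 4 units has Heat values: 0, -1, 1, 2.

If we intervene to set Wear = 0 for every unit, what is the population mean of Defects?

-4.5

Under do(Wear=0), Wear's equation is replaced by Wear=0 for every unit. Per-unit Defects: -5, -6, -4, -3. Mean = -4.5.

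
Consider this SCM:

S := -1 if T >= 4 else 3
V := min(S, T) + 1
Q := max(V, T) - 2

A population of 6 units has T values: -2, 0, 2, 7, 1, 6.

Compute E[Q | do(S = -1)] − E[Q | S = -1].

do(S=-1) breaks S's dependence on T. With S=-1 fixed, Q across the units is -3, -2, 0, 5, -1, 4, mean 0.5.
Conditioning on S=-1 selects the 2 unit(s) with T ∈ {7, 6}. Their Q values: 5, 4. Mean = 4.5.
Difference = 0.5 − 4.5 = -4.

-4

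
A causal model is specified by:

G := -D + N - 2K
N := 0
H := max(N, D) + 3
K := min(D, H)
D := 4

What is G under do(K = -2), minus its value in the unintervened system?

Intervening sets K = -2 and removes its equation (K := min(D, H)).
G = -D + N - 2K  [with D=4, N=0, K=-2]  = 0
Without intervention: H = max(N, D) + 3  [with N=0, D=4]  = 7; K = min(D, H)  [with D=4, H=7]  = 4; G = -D + N - 2K  [with D=4, N=0, K=4]  = -12.
Change = 0 − (-12) = 12.

12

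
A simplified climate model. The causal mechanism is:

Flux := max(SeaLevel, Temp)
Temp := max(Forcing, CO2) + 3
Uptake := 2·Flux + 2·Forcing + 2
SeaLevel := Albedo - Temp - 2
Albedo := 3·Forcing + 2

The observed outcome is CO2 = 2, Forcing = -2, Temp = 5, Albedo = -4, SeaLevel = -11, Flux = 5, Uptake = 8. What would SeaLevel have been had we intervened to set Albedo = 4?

Intervening sets Albedo = 4 and removes its equation (Albedo := 3·Forcing + 2).
Temp = max(Forcing, CO2) + 3  [with Forcing=-2, CO2=2]  = 5
SeaLevel = Albedo - Temp - 2  [with Albedo=4, Temp=5]  = -3

-3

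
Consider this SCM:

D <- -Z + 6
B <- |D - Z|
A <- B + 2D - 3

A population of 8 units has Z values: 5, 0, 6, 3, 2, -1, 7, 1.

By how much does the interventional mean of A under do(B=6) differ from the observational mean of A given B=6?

Every unit gets B=6 under the intervention. A values become 5, 15, 3, 9, 11, 17, 1, 13; E[A|do(B=6)] = 9.25.
Conditioning on B=6 selects the 2 unit(s) with Z ∈ {0, 6}. Their A values: 15, 3. Mean = 9.
Difference = 9.25 − 9 = 0.25.

0.25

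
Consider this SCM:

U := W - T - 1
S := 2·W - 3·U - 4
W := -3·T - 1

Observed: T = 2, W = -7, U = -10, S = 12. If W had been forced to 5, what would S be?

0

Under do(W=5), the mechanism W := -3·T - 1 is discarded; W is fixed at 5.
U = W - T - 1  [with W=5, T=2]  = 2
S = 2·W - 3·U - 4  [with W=5, U=2]  = 0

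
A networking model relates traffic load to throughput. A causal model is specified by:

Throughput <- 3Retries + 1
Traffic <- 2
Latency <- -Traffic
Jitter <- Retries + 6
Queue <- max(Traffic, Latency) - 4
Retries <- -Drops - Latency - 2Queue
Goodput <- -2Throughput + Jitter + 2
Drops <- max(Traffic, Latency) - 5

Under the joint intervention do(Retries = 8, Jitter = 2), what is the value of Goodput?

Setting Retries = 8, Jitter = 2 by intervention discards those variables' equations.
Throughput = 3Retries + 1  [with Retries=8]  = 25
Goodput = -2Throughput + Jitter + 2  [with Throughput=25, Jitter=2]  = -46

-46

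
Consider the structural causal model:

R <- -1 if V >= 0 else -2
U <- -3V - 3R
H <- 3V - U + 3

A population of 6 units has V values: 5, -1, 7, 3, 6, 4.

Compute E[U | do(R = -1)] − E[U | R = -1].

3

Every unit gets R=-1 under the intervention. U values become -12, 6, -18, -6, -15, -9; E[U|do(R=-1)] = -9.
Conditioning on R=-1 selects the 5 unit(s) with V ∈ {5, 7, 3, 6, 4}. Their U values: -12, -18, -6, -15, -9. Mean = -12.
Difference = -9 − (-12) = 3.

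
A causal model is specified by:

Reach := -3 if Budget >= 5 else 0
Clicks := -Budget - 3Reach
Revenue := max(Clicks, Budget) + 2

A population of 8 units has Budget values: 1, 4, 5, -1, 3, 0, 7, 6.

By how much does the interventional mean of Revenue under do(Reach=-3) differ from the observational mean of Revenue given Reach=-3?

Every unit gets Reach=-3 under the intervention. Revenue values become 10, 7, 7, 12, 8, 11, 9, 8; E[Revenue|do(Reach=-3)] = 9.
Observing Reach=-3 restricts to units where Reach's equation naturally yields -3: Budget ∈ {5, 7, 6}. In that subpopulation Revenue = 7, 9, 8, mean 8.
Difference = 9 − 8 = 1.

1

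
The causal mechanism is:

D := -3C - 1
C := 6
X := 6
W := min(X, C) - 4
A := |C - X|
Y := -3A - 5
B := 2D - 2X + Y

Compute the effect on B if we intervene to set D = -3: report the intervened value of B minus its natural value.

Intervening sets D = -3 and removes its equation (D := -3C - 1).
A = |C - X|  [with C=6, X=6]  = 0
Y = -3A - 5  [with A=0]  = -5
B = 2D - 2X + Y  [with D=-3, X=6, Y=-5]  = -23
Without intervention: A = |C - X|  [with C=6, X=6]  = 0; Y = -3A - 5  [with A=0]  = -5; D = -3C - 1  [with C=6]  = -19; B = 2D - 2X + Y  [with D=-19, X=6, Y=-5]  = -55.
Change = -23 − (-55) = 32.

32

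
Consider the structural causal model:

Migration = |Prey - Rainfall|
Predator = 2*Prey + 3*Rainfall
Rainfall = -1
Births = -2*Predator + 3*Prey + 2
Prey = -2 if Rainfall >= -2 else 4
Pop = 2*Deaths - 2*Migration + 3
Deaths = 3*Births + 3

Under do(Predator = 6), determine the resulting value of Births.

-16

The intervention breaks the incoming arrows to Predator: Predator = 2*Prey + 3*Rainfall no longer applies, and Predator = 6.
Prey = -2 if Rainfall >= -2 else 4  [with Rainfall=-1]  = -2
Births = -2*Predator + 3*Prey + 2  [with Predator=6, Prey=-2]  = -16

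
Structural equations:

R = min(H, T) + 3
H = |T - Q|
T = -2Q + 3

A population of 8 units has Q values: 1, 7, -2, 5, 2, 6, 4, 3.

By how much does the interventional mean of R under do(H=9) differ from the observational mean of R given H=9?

-4.5

Every unit gets H=9 under the intervention. R values become 4, -8, 10, -4, 2, -6, -2, 0; E[R|do(H=9)] = -0.5.
E[R|H=9] averages over only the 2 units with H=9 (Q = -2, 4): R = 10, -2, mean 4.
Difference = -0.5 − 4 = -4.5.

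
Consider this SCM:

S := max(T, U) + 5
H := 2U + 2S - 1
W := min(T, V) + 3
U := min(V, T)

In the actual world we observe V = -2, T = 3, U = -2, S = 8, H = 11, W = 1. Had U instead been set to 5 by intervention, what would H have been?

29

do(U=5) replaces the equation U := min(V, T) with the constant U = 5.
S = max(T, U) + 5  [with T=3, U=5]  = 10
H = 2U + 2S - 1  [with U=5, S=10]  = 29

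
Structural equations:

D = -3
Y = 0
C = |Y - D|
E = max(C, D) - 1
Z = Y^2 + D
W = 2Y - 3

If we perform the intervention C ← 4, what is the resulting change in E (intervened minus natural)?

The intervention breaks the incoming arrows to C: C = |Y - D| no longer applies, and C = 4.
E = max(C, D) - 1  [with C=4, D=-3]  = 3
Without intervention: C = |Y - D|  [with Y=0, D=-3]  = 3; E = max(C, D) - 1  [with C=3, D=-3]  = 2.
Change = 3 − 2 = 1.

1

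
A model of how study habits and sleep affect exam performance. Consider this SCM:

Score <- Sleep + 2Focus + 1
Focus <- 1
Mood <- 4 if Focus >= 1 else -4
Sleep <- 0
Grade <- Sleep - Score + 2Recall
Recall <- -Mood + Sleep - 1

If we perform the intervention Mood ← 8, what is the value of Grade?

-21

Under do(Mood=8), the mechanism Mood <- 4 if Focus >= 1 else -4 is discarded; Mood is fixed at 8.
Score = Sleep + 2Focus + 1  [with Sleep=0, Focus=1]  = 3
Recall = -Mood + Sleep - 1  [with Mood=8, Sleep=0]  = -9
Grade = Sleep - Score + 2Recall  [with Sleep=0, Score=3, Recall=-9]  = -21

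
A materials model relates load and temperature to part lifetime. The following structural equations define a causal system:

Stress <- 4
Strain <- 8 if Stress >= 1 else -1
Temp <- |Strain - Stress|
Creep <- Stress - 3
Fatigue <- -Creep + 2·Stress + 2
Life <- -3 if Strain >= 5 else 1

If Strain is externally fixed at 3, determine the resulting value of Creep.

1

Under do(Strain=3), the mechanism Strain <- 8 if Stress >= 1 else -1 is discarded; Strain is fixed at 3.
Since Creep is not a descendant of the intervened variable, it is unaffected.
Creep = Stress - 3  [with Stress=4]  = 1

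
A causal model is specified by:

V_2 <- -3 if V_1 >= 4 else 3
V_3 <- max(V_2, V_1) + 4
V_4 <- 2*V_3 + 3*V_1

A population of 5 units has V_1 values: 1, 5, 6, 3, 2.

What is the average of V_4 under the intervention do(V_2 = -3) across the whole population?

25

Under do(V_2=-3), V_2's equation is replaced by V_2=-3 for every unit. Per-unit V_4: 13, 33, 38, 23, 18. Mean = 25.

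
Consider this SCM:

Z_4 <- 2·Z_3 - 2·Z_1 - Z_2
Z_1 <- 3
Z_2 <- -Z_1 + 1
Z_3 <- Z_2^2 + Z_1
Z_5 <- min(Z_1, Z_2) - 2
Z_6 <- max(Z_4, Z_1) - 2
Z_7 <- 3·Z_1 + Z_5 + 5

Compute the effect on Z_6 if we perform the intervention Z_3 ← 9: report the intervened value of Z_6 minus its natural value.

The intervention breaks the incoming arrows to Z_3: Z_3 <- Z_2^2 + Z_1 no longer applies, and Z_3 = 9.
Z_2 = -Z_1 + 1  [with Z_1=3]  = -2
Z_4 = 2·Z_3 - 2·Z_1 - Z_2  [with Z_3=9, Z_1=3, Z_2=-2]  = 14
Z_6 = max(Z_4, Z_1) - 2  [with Z_4=14, Z_1=3]  = 12
Without intervention: Z_2 = -Z_1 + 1  [with Z_1=3]  = -2; Z_3 = Z_2^2 + Z_1  [with Z_2=-2, Z_1=3]  = 7; Z_4 = 2·Z_3 - 2·Z_1 - Z_2  [with Z_3=7, Z_1=3, Z_2=-2]  = 10; Z_6 = max(Z_4, Z_1) - 2  [with Z_4=10, Z_1=3]  = 8.
Change = 12 − 8 = 4.

4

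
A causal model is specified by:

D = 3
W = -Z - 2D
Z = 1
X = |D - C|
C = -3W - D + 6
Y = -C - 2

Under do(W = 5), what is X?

15

do(W=5) replaces the equation W = -Z - 2D with the constant W = 5.
C = -3W - D + 6  [with W=5, D=3]  = -12
X = |D - C|  [with D=3, C=-12]  = 15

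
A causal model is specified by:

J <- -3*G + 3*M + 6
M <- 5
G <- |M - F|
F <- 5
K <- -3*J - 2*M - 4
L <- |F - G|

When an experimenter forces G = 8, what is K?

-5

The intervention breaks the incoming arrows to G: G <- |M - F| no longer applies, and G = 8.
J = -3*G + 3*M + 6  [with G=8, M=5]  = -3
K = -3*J - 2*M - 4  [with J=-3, M=5]  = -5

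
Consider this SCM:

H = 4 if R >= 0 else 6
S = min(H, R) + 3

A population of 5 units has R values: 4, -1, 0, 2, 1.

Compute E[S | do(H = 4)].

Every unit gets H=4 under the intervention. S values become 7, 2, 3, 5, 4; E[S|do(H=4)] = 4.2.

4.2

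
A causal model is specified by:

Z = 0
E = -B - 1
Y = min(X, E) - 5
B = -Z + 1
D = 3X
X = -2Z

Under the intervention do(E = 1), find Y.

-5

do(E=1) replaces the equation E = -B - 1 with the constant E = 1.
X = -2Z  [with Z=0]  = 0
Y = min(X, E) - 5  [with X=0, E=1]  = -5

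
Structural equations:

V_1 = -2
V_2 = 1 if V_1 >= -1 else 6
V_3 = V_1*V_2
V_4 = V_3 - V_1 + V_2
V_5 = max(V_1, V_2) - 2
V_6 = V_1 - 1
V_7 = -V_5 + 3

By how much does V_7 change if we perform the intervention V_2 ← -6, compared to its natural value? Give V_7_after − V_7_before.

Under do(V_2=-6), the mechanism V_2 = 1 if V_1 >= -1 else 6 is discarded; V_2 is fixed at -6.
V_5 = max(V_1, V_2) - 2  [with V_1=-2, V_2=-6]  = -4
V_7 = -V_5 + 3  [with V_5=-4]  = 7
Without intervention: V_2 = 1 if V_1 >= -1 else 6  [with V_1=-2]  = 6; V_5 = max(V_1, V_2) - 2  [with V_1=-2, V_2=6]  = 4; V_7 = -V_5 + 3  [with V_5=4]  = -1.
Change = 7 − (-1) = 8.

8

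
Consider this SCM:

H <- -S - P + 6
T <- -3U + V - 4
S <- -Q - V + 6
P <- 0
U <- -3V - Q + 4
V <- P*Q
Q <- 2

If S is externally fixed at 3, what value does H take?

Intervening sets S = 3 and removes its equation (S <- -Q - V + 6).
H = -S - P + 6  [with S=3, P=0]  = 3

3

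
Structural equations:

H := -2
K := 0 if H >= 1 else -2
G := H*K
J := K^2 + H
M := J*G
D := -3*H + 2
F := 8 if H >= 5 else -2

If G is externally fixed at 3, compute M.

6

do(G=3) replaces the equation G := H*K with the constant G = 3.
K = 0 if H >= 1 else -2  [with H=-2]  = -2
J = K^2 + H  [with K=-2, H=-2]  = 2
M = J*G  [with J=2, G=3]  = 6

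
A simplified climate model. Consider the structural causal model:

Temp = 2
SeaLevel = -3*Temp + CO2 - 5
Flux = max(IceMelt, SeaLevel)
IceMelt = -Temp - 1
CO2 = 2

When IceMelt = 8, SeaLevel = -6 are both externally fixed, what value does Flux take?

8

Setting IceMelt = 8, SeaLevel = -6 by intervention discards those variables' equations.
Flux = max(IceMelt, SeaLevel)  [with IceMelt=8, SeaLevel=-6]  = 8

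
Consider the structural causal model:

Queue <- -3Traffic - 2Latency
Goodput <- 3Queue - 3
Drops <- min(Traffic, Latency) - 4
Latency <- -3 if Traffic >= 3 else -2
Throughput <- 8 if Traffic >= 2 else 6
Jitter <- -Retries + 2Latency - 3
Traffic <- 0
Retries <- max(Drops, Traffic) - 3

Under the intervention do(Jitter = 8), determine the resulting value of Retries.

-3

do(Jitter=8) replaces the equation Jitter <- -Retries + 2Latency - 3 with the constant Jitter = 8.
Since Retries is not a descendant of the intervened variable, it is unaffected.
Latency = -3 if Traffic >= 3 else -2  [with Traffic=0]  = -2
Drops = min(Traffic, Latency) - 4  [with Traffic=0, Latency=-2]  = -6
Retries = max(Drops, Traffic) - 3  [with Drops=-6, Traffic=0]  = -3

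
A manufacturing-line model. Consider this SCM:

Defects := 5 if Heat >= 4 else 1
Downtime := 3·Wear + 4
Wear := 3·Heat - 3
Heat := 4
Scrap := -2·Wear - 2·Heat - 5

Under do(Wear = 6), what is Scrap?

-25

Under do(Wear=6), the mechanism Wear := 3·Heat - 3 is discarded; Wear is fixed at 6.
Scrap = -2·Wear - 2·Heat - 5  [with Wear=6, Heat=4]  = -25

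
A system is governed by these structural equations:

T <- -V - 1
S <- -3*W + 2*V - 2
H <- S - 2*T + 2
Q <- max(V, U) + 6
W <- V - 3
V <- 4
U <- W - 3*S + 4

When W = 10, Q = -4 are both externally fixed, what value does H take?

Under do(W = 10, Q = -4), each intervened variable's structural equation is replaced by its fixed value.
S = -3*W + 2*V - 2  [with W=10, V=4]  = -24
T = -V - 1  [with V=4]  = -5
H = S - 2*T + 2  [with S=-24, T=-5]  = -12

-12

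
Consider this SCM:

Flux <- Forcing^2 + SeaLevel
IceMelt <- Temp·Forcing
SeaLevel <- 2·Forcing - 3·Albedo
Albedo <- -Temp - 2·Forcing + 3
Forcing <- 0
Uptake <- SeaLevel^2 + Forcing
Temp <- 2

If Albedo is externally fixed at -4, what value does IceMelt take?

Under do(Albedo=-4), the mechanism Albedo <- -Temp - 2·Forcing + 3 is discarded; Albedo is fixed at -4.
Since IceMelt is not a descendant of the intervened variable, it is unaffected.
IceMelt = Temp·Forcing  [with Temp=2, Forcing=0]  = 0

0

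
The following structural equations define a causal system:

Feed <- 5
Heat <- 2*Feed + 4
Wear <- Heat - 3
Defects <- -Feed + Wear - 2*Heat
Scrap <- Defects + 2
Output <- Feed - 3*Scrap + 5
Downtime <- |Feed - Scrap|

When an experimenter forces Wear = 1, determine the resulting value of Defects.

The intervention breaks the incoming arrows to Wear: Wear <- Heat - 3 no longer applies, and Wear = 1.
Heat = 2*Feed + 4  [with Feed=5]  = 14
Defects = -Feed + Wear - 2*Heat  [with Feed=5, Wear=1, Heat=14]  = -32

-32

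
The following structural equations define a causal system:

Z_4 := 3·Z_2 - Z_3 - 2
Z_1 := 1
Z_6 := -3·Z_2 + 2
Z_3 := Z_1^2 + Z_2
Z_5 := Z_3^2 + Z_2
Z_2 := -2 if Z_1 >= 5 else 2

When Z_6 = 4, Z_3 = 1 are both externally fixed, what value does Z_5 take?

3

Under do(Z_6 = 4, Z_3 = 1), each intervened variable's structural equation is replaced by its fixed value.
Z_2 = -2 if Z_1 >= 5 else 2  [with Z_1=1]  = 2
Z_5 = Z_3^2 + Z_2  [with Z_3=1, Z_2=2]  = 3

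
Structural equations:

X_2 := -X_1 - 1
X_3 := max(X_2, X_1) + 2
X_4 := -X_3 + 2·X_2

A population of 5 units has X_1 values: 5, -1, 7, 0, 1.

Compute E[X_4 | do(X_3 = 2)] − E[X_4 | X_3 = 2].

Under do(X_3=2), X_3's equation is replaced by X_3=2 for every unit. Per-unit X_4: -14, -2, -18, -4, -6. Mean = -8.8.
Conditioning on X_3=2 selects the 2 unit(s) with X_1 ∈ {-1, 0}. Their X_4 values: -2, -4. Mean = -3.
Difference = -8.8 − (-3) = -5.8.

-5.8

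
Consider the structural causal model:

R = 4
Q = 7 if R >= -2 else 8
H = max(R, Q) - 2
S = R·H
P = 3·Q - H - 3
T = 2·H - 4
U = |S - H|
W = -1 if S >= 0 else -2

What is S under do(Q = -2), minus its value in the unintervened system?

-12

Under do(Q=-2), the mechanism Q = 7 if R >= -2 else 8 is discarded; Q is fixed at -2.
H = max(R, Q) - 2  [with R=4, Q=-2]  = 2
S = R·H  [with R=4, H=2]  = 8
Without intervention: Q = 7 if R >= -2 else 8  [with R=4]  = 7; H = max(R, Q) - 2  [with R=4, Q=7]  = 5; S = R·H  [with R=4, H=5]  = 20.
Change = 8 − 20 = -12.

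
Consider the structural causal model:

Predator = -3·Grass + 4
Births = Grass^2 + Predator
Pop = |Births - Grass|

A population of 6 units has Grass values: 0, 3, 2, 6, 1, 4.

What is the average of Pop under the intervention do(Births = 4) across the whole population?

do(Births=4) breaks Births's dependence on Grass. With Births=4 fixed, Pop across the units is 4, 1, 2, 2, 3, 0, mean 2.

2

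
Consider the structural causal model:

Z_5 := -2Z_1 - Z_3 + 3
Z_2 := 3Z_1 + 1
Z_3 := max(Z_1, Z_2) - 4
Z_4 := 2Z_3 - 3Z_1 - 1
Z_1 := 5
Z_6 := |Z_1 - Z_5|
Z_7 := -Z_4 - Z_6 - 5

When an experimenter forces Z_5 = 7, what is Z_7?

-15

Under do(Z_5=7), the mechanism Z_5 := -2Z_1 - Z_3 + 3 is discarded; Z_5 is fixed at 7.
Z_2 = 3Z_1 + 1  [with Z_1=5]  = 16
Z_3 = max(Z_1, Z_2) - 4  [with Z_1=5, Z_2=16]  = 12
Z_4 = 2Z_3 - 3Z_1 - 1  [with Z_3=12, Z_1=5]  = 8
Z_6 = |Z_1 - Z_5|  [with Z_1=5, Z_5=7]  = 2
Z_7 = -Z_4 - Z_6 - 5  [with Z_4=8, Z_6=2]  = -15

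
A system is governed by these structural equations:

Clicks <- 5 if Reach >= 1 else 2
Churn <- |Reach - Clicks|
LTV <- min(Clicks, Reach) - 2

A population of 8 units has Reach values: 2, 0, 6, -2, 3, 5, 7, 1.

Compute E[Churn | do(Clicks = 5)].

3

Every unit gets Clicks=5 under the intervention. Churn values become 3, 5, 1, 7, 2, 0, 2, 4; E[Churn|do(Clicks=5)] = 3.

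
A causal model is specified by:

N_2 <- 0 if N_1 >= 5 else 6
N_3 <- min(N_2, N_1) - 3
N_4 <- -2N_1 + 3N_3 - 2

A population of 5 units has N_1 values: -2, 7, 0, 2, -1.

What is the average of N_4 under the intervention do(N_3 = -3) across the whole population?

Under do(N_3=-3), N_3's equation is replaced by N_3=-3 for every unit. Per-unit N_4: -7, -25, -11, -15, -9. Mean = -13.4.

-13.4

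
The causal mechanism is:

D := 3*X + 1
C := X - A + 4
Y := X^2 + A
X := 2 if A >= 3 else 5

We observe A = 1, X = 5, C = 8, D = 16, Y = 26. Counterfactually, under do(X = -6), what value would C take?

The intervention breaks the incoming arrows to X: X := 2 if A >= 3 else 5 no longer applies, and X = -6.
C = X - A + 4  [with X=-6, A=1]  = -3

-3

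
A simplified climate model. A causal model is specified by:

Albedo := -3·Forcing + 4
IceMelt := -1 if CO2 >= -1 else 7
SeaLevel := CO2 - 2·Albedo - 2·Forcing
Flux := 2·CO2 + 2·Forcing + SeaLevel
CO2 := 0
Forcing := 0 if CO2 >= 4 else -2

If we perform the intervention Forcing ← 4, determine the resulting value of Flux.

16

Under do(Forcing=4), the mechanism Forcing := 0 if CO2 >= 4 else -2 is discarded; Forcing is fixed at 4.
Albedo = -3·Forcing + 4  [with Forcing=4]  = -8
SeaLevel = CO2 - 2·Albedo - 2·Forcing  [with CO2=0, Albedo=-8, Forcing=4]  = 8
Flux = 2·CO2 + 2·Forcing + SeaLevel  [with CO2=0, Forcing=4, SeaLevel=8]  = 16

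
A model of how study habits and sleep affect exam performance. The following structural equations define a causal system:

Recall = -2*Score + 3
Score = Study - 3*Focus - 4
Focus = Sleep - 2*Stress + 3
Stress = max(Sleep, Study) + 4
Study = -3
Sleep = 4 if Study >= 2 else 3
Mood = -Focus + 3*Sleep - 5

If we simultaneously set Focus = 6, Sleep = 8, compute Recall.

53

Under do(Focus = 6, Sleep = 8), each intervened variable's structural equation is replaced by its fixed value.
Score = Study - 3*Focus - 4  [with Study=-3, Focus=6]  = -25
Recall = -2*Score + 3  [with Score=-25]  = 53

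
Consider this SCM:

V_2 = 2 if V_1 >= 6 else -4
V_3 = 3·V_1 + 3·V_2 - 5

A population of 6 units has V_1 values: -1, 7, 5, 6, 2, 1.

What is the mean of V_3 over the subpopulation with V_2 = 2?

Conditioning on V_2=2 selects the 2 unit(s) with V_1 ∈ {7, 6}. Their V_3 values: 22, 19. Mean = 20.5.

20.5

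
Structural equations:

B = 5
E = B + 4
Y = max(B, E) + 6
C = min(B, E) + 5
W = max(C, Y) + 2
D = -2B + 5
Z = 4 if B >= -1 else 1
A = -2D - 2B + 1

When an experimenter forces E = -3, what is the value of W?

13

do(E=-3) replaces the equation E = B + 4 with the constant E = -3.
Y = max(B, E) + 6  [with B=5, E=-3]  = 11
C = min(B, E) + 5  [with B=5, E=-3]  = 2
W = max(C, Y) + 2  [with C=2, Y=11]  = 13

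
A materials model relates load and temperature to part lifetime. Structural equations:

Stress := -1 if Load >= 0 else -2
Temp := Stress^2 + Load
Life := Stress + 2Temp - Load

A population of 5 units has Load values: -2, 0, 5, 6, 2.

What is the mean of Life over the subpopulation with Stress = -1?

E[Life|Stress=-1] averages over only the 4 units with Stress=-1 (Load = 0, 5, 6, 2): Life = 1, 6, 7, 3, mean 4.25.

4.25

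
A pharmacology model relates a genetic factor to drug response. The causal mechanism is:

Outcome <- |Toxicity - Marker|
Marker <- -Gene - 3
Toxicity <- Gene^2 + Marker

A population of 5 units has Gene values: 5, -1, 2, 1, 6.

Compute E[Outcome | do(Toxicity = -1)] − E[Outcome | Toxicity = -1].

do(Toxicity=-1) breaks Toxicity's dependence on Gene. With Toxicity=-1 fixed, Outcome across the units is 7, 1, 4, 3, 8, mean 4.6.
E[Outcome|Toxicity=-1] averages over only the 2 units with Toxicity=-1 (Gene = -1, 2): Outcome = 1, 4, mean 2.5.
Difference = 4.6 − 2.5 = 2.1.

2.1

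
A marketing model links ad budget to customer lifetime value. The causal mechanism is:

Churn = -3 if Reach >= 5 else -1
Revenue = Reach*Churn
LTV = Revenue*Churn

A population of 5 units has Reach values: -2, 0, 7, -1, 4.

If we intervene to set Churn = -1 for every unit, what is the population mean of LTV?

1.6

do(Churn=-1) breaks Churn's dependence on Reach. With Churn=-1 fixed, LTV across the units is -2, 0, 7, -1, 4, mean 1.6.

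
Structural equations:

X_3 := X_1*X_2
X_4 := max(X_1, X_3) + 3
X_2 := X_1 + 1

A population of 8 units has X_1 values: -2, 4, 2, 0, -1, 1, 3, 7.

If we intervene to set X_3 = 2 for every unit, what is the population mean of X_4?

6

do(X_3=2) breaks X_3's dependence on X_1. With X_3=2 fixed, X_4 across the units is 5, 7, 5, 5, 5, 5, 6, 10, mean 6.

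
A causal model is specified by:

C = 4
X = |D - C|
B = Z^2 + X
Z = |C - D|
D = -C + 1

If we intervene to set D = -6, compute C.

4

Under do(D=-6), the mechanism D = -C + 1 is discarded; D is fixed at -6.
C is not downstream of the intervention, so its value is determined by the original equations.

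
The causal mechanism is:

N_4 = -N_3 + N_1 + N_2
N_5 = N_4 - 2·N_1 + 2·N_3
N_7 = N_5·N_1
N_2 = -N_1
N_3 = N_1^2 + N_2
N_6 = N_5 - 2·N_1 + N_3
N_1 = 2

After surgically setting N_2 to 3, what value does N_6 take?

11

Under do(N_2=3), the mechanism N_2 = -N_1 is discarded; N_2 is fixed at 3.
N_3 = N_1^2 + N_2  [with N_1=2, N_2=3]  = 7
N_4 = -N_3 + N_1 + N_2  [with N_3=7, N_1=2, N_2=3]  = -2
N_5 = N_4 - 2·N_1 + 2·N_3  [with N_4=-2, N_1=2, N_3=7]  = 8
N_6 = N_5 - 2·N_1 + N_3  [with N_5=8, N_1=2, N_3=7]  = 11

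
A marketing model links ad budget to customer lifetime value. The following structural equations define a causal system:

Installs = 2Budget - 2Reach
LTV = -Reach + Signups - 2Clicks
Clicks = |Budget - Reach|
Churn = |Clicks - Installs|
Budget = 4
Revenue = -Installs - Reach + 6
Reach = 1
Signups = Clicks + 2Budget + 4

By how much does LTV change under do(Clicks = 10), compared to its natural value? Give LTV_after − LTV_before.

-7

The intervention breaks the incoming arrows to Clicks: Clicks = |Budget - Reach| no longer applies, and Clicks = 10.
Signups = Clicks + 2Budget + 4  [with Clicks=10, Budget=4]  = 22
LTV = -Reach + Signups - 2Clicks  [with Reach=1, Signups=22, Clicks=10]  = 1
Without intervention: Clicks = |Budget - Reach|  [with Budget=4, Reach=1]  = 3; Signups = Clicks + 2Budget + 4  [with Clicks=3, Budget=4]  = 15; LTV = -Reach + Signups - 2Clicks  [with Reach=1, Signups=15, Clicks=3]  = 8.
Change = 1 − 8 = -7.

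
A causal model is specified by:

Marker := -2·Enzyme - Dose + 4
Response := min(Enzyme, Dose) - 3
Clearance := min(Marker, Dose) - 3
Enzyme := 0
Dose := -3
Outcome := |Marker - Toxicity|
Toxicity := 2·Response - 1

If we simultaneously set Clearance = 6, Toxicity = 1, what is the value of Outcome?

6

Setting Clearance = 6, Toxicity = 1 by intervention discards those variables' equations.
Marker = -2·Enzyme - Dose + 4  [with Enzyme=0, Dose=-3]  = 7
Outcome = |Marker - Toxicity|  [with Marker=7, Toxicity=1]  = 6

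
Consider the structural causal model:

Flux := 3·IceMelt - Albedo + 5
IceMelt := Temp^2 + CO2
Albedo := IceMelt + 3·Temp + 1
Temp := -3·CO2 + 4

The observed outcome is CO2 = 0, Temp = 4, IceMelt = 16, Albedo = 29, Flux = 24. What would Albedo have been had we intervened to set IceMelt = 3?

16

The intervention breaks the incoming arrows to IceMelt: IceMelt := Temp^2 + CO2 no longer applies, and IceMelt = 3.
Temp = -3·CO2 + 4  [with CO2=0]  = 4
Albedo = IceMelt + 3·Temp + 1  [with IceMelt=3, Temp=4]  = 16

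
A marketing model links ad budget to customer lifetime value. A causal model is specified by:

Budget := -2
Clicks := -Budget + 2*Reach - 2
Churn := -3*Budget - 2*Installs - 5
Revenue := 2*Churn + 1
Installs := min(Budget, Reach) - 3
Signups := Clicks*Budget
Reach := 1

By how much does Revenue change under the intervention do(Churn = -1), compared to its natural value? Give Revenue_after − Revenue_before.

Intervening sets Churn = -1 and removes its equation (Churn := -3*Budget - 2*Installs - 5).
Revenue = 2*Churn + 1  [with Churn=-1]  = -1
Without intervention: Installs = min(Budget, Reach) - 3  [with Budget=-2, Reach=1]  = -5; Churn = -3*Budget - 2*Installs - 5  [with Budget=-2, Installs=-5]  = 11; Revenue = 2*Churn + 1  [with Churn=11]  = 23.
Change = -1 − 23 = -24.

-24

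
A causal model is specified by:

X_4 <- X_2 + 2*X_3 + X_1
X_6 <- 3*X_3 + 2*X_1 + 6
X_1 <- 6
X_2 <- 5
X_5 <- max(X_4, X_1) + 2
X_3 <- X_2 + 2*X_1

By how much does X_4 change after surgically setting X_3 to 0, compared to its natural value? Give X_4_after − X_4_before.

-34

The intervention breaks the incoming arrows to X_3: X_3 <- X_2 + 2*X_1 no longer applies, and X_3 = 0.
X_4 = X_2 + 2*X_3 + X_1  [with X_2=5, X_3=0, X_1=6]  = 11
Without intervention: X_3 = X_2 + 2*X_1  [with X_2=5, X_1=6]  = 17; X_4 = X_2 + 2*X_3 + X_1  [with X_2=5, X_3=17, X_1=6]  = 45.
Change = 11 − 45 = -34.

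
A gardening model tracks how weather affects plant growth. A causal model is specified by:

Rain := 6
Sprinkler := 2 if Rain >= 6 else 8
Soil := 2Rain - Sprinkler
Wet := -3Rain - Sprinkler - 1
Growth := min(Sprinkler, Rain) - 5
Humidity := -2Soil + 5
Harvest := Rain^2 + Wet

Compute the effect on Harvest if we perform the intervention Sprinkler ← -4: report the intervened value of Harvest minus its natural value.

6

Under do(Sprinkler=-4), the mechanism Sprinkler := 2 if Rain >= 6 else 8 is discarded; Sprinkler is fixed at -4.
Wet = -3Rain - Sprinkler - 1  [with Rain=6, Sprinkler=-4]  = -15
Harvest = Rain^2 + Wet  [with Rain=6, Wet=-15]  = 21
Without intervention: Sprinkler = 2 if Rain >= 6 else 8  [with Rain=6]  = 2; Wet = -3Rain - Sprinkler - 1  [with Rain=6, Sprinkler=2]  = -21; Harvest = Rain^2 + Wet  [with Rain=6, Wet=-21]  = 15.
Change = 21 − 15 = 6.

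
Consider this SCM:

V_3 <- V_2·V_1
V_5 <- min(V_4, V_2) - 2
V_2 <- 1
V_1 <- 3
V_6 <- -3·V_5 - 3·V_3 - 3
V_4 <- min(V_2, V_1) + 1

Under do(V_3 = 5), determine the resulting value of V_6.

-15

The intervention breaks the incoming arrows to V_3: V_3 <- V_2·V_1 no longer applies, and V_3 = 5.
V_4 = min(V_2, V_1) + 1  [with V_2=1, V_1=3]  = 2
V_5 = min(V_4, V_2) - 2  [with V_4=2, V_2=1]  = -1
V_6 = -3·V_5 - 3·V_3 - 3  [with V_5=-1, V_3=5]  = -15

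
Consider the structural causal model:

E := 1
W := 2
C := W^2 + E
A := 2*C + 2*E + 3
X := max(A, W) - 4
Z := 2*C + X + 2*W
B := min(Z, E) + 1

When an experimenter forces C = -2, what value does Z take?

The intervention breaks the incoming arrows to C: C := W^2 + E no longer applies, and C = -2.
A = 2*C + 2*E + 3  [with C=-2, E=1]  = 1
X = max(A, W) - 4  [with A=1, W=2]  = -2
Z = 2*C + X + 2*W  [with C=-2, X=-2, W=2]  = -2

-2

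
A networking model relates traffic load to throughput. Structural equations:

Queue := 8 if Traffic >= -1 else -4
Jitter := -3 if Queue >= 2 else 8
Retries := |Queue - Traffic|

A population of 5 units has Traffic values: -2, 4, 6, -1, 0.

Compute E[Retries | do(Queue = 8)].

6.6

Every unit gets Queue=8 under the intervention. Retries values become 10, 4, 2, 9, 8; E[Retries|do(Queue=8)] = 6.6.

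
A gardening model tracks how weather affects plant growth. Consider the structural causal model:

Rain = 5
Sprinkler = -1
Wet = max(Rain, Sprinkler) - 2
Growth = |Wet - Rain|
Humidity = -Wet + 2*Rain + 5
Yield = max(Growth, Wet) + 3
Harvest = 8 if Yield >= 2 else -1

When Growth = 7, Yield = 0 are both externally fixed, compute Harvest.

Setting Growth = 7, Yield = 0 by intervention discards those variables' equations.
Harvest = 8 if Yield >= 2 else -1  [with Yield=0]  = -1

-1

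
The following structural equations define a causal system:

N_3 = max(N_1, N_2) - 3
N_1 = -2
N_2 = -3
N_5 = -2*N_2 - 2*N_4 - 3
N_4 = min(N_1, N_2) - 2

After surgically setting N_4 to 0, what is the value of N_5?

Intervening sets N_4 = 0 and removes its equation (N_4 = min(N_1, N_2) - 2).
N_5 = -2*N_2 - 2*N_4 - 3  [with N_2=-3, N_4=0]  = 3

3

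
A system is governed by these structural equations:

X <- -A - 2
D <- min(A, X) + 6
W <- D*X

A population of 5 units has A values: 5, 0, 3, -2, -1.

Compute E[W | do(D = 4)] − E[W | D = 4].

The intervention sets D=4 in all 5 units regardless of A. Recomputing W per unit gives -28, -8, -20, 0, -4; average -12.
Conditioning on D=4 selects the 2 unit(s) with A ∈ {0, -2}. Their W values: -8, 0. Mean = -4.
Difference = -12 − (-4) = -8.

-8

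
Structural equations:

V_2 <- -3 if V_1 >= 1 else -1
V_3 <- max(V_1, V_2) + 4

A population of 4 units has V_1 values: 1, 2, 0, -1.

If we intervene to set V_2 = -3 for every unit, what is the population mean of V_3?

Under do(V_2=-3), V_2's equation is replaced by V_2=-3 for every unit. Per-unit V_3: 5, 6, 4, 3. Mean = 4.5.

4.5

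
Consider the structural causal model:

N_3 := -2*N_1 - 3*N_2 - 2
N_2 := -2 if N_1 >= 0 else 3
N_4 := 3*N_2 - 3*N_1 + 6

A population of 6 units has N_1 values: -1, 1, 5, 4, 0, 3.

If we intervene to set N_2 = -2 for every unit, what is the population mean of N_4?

-6

Every unit gets N_2=-2 under the intervention. N_4 values become 3, -3, -15, -12, 0, -9; E[N_4|do(N_2=-2)] = -6.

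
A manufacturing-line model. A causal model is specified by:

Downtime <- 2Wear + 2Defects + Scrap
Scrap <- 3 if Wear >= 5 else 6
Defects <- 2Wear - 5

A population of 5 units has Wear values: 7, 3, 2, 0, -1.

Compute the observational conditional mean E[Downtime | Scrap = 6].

Observing Scrap=6 restricts to units where Scrap's equation naturally yields 6: Wear ∈ {3, 2, 0, -1}. In that subpopulation Downtime = 14, 8, -4, -10, mean 2.

2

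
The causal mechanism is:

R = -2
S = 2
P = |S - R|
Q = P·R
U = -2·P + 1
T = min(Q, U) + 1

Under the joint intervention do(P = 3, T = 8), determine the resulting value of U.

-5

The joint intervention fixes P = 3, T = 8, removing each variable's own equation.
U = -2·P + 1  [with P=3]  = -5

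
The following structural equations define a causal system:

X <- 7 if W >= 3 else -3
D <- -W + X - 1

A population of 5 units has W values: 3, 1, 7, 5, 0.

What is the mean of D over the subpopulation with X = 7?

1

Observing X=7 restricts to units where X's equation naturally yields 7: W ∈ {3, 7, 5}. In that subpopulation D = 3, -1, 1, mean 1.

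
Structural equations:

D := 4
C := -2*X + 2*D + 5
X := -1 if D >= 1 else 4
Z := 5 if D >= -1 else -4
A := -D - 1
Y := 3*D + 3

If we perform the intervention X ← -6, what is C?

do(X=-6) replaces the equation X := -1 if D >= 1 else 4 with the constant X = -6.
C = -2*X + 2*D + 5  [with X=-6, D=4]  = 25

25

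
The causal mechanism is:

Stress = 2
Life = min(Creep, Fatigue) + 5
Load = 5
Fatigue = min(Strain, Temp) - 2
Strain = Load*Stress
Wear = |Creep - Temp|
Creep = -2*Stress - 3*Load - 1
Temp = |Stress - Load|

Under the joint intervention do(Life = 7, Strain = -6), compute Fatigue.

Under do(Life = 7, Strain = -6), each intervened variable's structural equation is replaced by its fixed value.
Temp = |Stress - Load|  [with Stress=2, Load=5]  = 3
Fatigue = min(Strain, Temp) - 2  [with Strain=-6, Temp=3]  = -8

-8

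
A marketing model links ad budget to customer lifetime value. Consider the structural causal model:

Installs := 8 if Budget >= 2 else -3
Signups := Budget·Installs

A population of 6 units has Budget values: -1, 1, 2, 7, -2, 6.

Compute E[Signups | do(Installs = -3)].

-6.5

do(Installs=-3) breaks Installs's dependence on Budget. With Installs=-3 fixed, Signups across the units is 3, -3, -6, -21, 6, -18, mean -6.5.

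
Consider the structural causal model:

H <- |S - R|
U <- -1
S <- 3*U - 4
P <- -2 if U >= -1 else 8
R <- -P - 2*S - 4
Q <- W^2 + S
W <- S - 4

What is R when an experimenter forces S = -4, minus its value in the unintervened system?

-6

Under do(S=-4), the mechanism S <- 3*U - 4 is discarded; S is fixed at -4.
P = -2 if U >= -1 else 8  [with U=-1]  = -2
R = -P - 2*S - 4  [with P=-2, S=-4]  = 6
Without intervention: S = 3*U - 4  [with U=-1]  = -7; P = -2 if U >= -1 else 8  [with U=-1]  = -2; R = -P - 2*S - 4  [with P=-2, S=-7]  = 12.
Change = 6 − 12 = -6.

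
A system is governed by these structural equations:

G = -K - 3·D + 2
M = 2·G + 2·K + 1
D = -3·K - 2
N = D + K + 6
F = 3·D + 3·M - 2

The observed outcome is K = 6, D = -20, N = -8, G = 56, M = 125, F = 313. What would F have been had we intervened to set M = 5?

-47

The intervention breaks the incoming arrows to M: M = 2·G + 2·K + 1 no longer applies, and M = 5.
D = -3·K - 2  [with K=6]  = -20
F = 3·D + 3·M - 2  [with D=-20, M=5]  = -47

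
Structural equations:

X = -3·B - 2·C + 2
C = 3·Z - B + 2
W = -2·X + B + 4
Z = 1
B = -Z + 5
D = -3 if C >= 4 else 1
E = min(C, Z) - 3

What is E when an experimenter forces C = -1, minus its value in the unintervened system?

The intervention breaks the incoming arrows to C: C = 3·Z - B + 2 no longer applies, and C = -1.
E = min(C, Z) - 3  [with C=-1, Z=1]  = -4
Without intervention: B = -Z + 5  [with Z=1]  = 4; C = 3·Z - B + 2  [with Z=1, B=4]  = 1; E = min(C, Z) - 3  [with C=1, Z=1]  = -2.
Change = -4 − (-2) = -2.

-2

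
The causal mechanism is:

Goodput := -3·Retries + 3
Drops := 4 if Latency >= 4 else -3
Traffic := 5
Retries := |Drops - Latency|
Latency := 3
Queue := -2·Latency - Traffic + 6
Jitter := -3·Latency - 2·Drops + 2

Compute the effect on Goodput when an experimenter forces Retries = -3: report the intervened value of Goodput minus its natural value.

Under do(Retries=-3), the mechanism Retries := |Drops - Latency| is discarded; Retries is fixed at -3.
Goodput = -3·Retries + 3  [with Retries=-3]  = 12
Without intervention: Drops = 4 if Latency >= 4 else -3  [with Latency=3]  = -3; Retries = |Drops - Latency|  [with Drops=-3, Latency=3]  = 6; Goodput = -3·Retries + 3  [with Retries=6]  = -15.
Change = 12 − (-15) = 27.

27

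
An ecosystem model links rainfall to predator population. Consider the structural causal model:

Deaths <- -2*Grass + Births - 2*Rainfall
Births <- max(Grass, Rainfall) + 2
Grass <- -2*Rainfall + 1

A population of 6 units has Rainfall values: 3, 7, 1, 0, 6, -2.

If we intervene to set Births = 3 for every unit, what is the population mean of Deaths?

Under do(Births=3), Births's equation is replaced by Births=3 for every unit. Per-unit Deaths: 7, 15, 3, 1, 13, -3. Mean = 6.

6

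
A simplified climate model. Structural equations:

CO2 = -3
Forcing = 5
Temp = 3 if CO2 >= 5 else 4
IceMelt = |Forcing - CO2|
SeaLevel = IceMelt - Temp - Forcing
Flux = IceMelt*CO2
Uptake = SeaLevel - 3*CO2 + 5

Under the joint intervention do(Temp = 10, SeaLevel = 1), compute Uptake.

15

Under do(Temp = 10, SeaLevel = 1), each intervened variable's structural equation is replaced by its fixed value.
Uptake = SeaLevel - 3*CO2 + 5  [with SeaLevel=1, CO2=-3]  = 15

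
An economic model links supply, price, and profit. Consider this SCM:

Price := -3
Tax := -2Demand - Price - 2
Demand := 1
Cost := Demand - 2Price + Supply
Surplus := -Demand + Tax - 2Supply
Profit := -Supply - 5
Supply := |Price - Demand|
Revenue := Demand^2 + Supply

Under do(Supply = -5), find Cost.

2

The intervention breaks the incoming arrows to Supply: Supply := |Price - Demand| no longer applies, and Supply = -5.
Cost = Demand - 2Price + Supply  [with Demand=1, Price=-3, Supply=-5]  = 2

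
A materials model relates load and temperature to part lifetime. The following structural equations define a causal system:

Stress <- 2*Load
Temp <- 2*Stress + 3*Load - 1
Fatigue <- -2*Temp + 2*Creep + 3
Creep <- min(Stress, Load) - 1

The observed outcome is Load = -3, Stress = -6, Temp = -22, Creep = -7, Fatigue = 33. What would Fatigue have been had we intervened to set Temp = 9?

do(Temp=9) replaces the equation Temp <- 2*Stress + 3*Load - 1 with the constant Temp = 9.
Stress = 2*Load  [with Load=-3]  = -6
Creep = min(Stress, Load) - 1  [with Stress=-6, Load=-3]  = -7
Fatigue = -2*Temp + 2*Creep + 3  [with Temp=9, Creep=-7]  = -29

-29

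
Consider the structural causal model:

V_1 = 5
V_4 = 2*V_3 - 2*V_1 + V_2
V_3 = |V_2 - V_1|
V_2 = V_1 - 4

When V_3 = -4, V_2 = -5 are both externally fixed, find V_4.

-23

The joint intervention fixes V_3 = -4, V_2 = -5, removing each variable's own equation.
V_4 = 2*V_3 - 2*V_1 + V_2  [with V_3=-4, V_1=5, V_2=-5]  = -23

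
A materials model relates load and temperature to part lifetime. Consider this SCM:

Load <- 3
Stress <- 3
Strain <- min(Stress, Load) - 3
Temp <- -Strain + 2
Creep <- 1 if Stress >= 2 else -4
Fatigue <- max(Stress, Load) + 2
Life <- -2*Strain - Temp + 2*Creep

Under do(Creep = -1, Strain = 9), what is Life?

-13

The joint intervention fixes Creep = -1, Strain = 9, removing each variable's own equation.
Temp = -Strain + 2  [with Strain=9]  = -7
Life = -2*Strain - Temp + 2*Creep  [with Strain=9, Temp=-7, Creep=-1]  = -13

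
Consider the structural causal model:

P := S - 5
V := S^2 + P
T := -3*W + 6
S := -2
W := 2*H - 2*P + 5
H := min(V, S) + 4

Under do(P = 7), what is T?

Under do(P=7), the mechanism P := S - 5 is discarded; P is fixed at 7.
V = S^2 + P  [with S=-2, P=7]  = 11
H = min(V, S) + 4  [with V=11, S=-2]  = 2
W = 2*H - 2*P + 5  [with H=2, P=7]  = -5
T = -3*W + 6  [with W=-5]  = 21

21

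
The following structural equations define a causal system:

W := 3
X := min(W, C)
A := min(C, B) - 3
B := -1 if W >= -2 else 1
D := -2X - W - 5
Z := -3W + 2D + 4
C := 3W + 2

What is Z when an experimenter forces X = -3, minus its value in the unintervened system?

24

The intervention breaks the incoming arrows to X: X := min(W, C) no longer applies, and X = -3.
D = -2X - W - 5  [with X=-3, W=3]  = -2
Z = -3W + 2D + 4  [with W=3, D=-2]  = -9
Without intervention: C = 3W + 2  [with W=3]  = 11; X = min(W, C)  [with W=3, C=11]  = 3; D = -2X - W - 5  [with X=3, W=3]  = -14; Z = -3W + 2D + 4  [with W=3, D=-14]  = -33.
Change = -9 − (-33) = 24.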